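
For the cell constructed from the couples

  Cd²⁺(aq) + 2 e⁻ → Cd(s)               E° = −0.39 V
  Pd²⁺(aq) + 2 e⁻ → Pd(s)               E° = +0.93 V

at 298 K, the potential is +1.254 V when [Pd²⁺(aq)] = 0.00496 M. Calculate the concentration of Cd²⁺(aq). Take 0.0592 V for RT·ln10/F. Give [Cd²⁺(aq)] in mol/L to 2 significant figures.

Pd²⁺/Pd is the cathode (higher E°); E°cell = +0.93 − (−0.39) = +1.32 V with n = 2.
Since E = E° − (0.0592/n)·log Q, log Q = n(E° − E)/0.0592 = 2.230.
The balanced reaction is Pd²⁺(aq) + Cd(s) → Pd(s) + Cd²⁺(aq), so Q = [Cd²⁺(aq)] / [Pd²⁺(aq)].
Substituting the known concentrations and solving, log [Cd²⁺(aq)] = −0.075 and [Cd²⁺(aq)] = 0.84 M.

0.84 M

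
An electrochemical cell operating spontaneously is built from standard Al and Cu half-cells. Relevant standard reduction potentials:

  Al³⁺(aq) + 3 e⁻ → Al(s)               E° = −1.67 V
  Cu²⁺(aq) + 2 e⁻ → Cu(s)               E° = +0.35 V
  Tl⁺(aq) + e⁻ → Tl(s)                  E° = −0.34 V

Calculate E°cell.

+2.02 V

Of the two couples in this cell, the one with the more positive reduction potential is reduced at the cathode: here that is Cu²⁺/Cu (+0.35 V); Al³⁺/Al (−1.67 V) is the anode.
E°cell = E°(cathode) − E°(anode) = +0.35 − (−1.67) = +2.02 V.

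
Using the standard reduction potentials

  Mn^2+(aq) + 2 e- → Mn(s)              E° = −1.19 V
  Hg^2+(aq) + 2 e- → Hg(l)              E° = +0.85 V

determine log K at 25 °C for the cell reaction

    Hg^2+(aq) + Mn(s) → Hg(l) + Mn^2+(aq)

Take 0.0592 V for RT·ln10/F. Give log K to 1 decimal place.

log K = 68.9

The Hg²⁺/Hg couple is reduced (cathode); E°cell = +0.85 − (−1.19) = +2.04 V with n = 2.
At equilibrium E = 0, so log K = nE°cell / 0.0592 = (2)(+2.04) / 0.0592 = 68.9.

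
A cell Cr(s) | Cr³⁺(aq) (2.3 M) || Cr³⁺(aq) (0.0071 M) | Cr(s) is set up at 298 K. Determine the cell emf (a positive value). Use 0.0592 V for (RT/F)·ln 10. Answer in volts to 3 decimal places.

For a concentration cell E°cell = 0, since both electrodes use the same couple.
The compartment with the higher Cr³⁺(aq) concentration (2.3 M) acts as the cathode; ions are reduced there and produced at the dilute (0.0071 M) anode.
With n = 3, Ecell = −(0.0592/3)·log([dilute]/[conc]) = −(0.0592/3)·log(0.0071/2.3) = +0.050 V.

0.050 V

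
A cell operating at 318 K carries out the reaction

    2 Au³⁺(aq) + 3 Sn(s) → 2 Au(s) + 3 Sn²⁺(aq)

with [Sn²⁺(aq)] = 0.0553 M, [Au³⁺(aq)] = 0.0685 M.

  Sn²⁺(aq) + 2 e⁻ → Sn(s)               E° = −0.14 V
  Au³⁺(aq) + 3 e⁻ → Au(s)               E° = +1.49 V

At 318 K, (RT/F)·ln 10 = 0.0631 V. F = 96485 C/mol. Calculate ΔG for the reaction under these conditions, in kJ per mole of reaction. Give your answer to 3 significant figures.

−952 kJ/mol

The standard cell potential is +1.49 − (−0.14) = +1.63 V, with n = 6 electrons in the balanced equation.
Q = [Sn²⁺(aq)]^3 / [Au³⁺(aq)]^2 = 0.036, so log Q = −1.443 and E = +1.63 − (0.0631/6)(−1.443) = +1.6452 V.
Finally ΔG = −nFE = −(6)(96485 C/mol)(+1.6452 V) = −952 kJ/mol.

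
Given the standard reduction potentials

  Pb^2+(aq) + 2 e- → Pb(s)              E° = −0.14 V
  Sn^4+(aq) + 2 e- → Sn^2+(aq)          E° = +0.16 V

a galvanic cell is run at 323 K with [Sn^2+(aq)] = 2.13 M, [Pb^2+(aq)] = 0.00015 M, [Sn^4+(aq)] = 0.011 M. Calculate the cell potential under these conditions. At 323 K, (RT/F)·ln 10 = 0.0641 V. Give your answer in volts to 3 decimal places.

The Sn⁴⁺/Sn²⁺ couple has the more positive E°, so it is the cathode; Pb²⁺/Pb is the anode.
E°cell = E°cat − E°an = +0.16 − (−0.14) = +0.30 V; n = 2.
Balancing gives Sn^4+(aq) + Pb(s) → Sn^2+(aq) + Pb^2+(aq); hence Q = ([Sn^2+(aq)]·[Pb^2+(aq)]) / [Sn^4+(aq)] = 0.029 (log Q = −1.537).
By the Nernst equation, E = +0.30 − (0.0641/2)·(−1.537) = +0.349 V.

+0.349 V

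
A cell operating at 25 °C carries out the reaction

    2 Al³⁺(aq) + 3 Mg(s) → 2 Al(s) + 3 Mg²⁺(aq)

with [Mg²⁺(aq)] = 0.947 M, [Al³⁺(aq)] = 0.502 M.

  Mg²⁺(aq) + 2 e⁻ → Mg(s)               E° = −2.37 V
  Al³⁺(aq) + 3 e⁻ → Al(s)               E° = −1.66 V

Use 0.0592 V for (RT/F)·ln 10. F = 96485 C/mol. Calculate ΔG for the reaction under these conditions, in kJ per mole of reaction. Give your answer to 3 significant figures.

−408 kJ/mol

The standard cell potential is −1.66 − (−2.37) = +0.71 V, with n = 6 electrons in the balanced equation.
Q = [Mg²⁺(aq)]^3 / [Al³⁺(aq)]^2 = 3.37, so log Q = 0.528 and E = +0.71 − (0.0592/6)(0.528) = +0.7048 V.
Finally ΔG = −nFE = −(6)(96485 C/mol)(+0.7048 V) = −408 kJ/mol.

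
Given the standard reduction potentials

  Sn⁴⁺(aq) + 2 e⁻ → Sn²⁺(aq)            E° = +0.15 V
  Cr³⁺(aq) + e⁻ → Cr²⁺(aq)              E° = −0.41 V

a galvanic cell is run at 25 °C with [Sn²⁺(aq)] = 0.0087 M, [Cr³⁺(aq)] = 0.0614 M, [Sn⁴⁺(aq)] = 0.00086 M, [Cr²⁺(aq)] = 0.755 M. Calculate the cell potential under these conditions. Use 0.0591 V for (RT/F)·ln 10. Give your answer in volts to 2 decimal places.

Since E°(Sn⁴⁺/Sn²⁺) > E°(Cr³⁺/Cr²⁺), Sn⁴⁺/Sn²⁺ serves as the cathode.
The standard potential is +0.15 − (−0.41) = +0.56 V and the balanced reaction transfers n = 2 electrons.
Balancing gives Sn⁴⁺(aq) + 2 Cr²⁺(aq) → Sn²⁺(aq) + 2 Cr³⁺(aq); hence Q = ([Sn²⁺(aq)]·[Cr³⁺(aq)]^2) / ([Sn⁴⁺(aq)]·[Cr²⁺(aq)]^2) = 0.0669 (log Q = −1.175).
E = E° − (0.0591/n)·log Q = +0.56 − (0.0591/2)(−1.175) = +0.59 V.

+0.59 V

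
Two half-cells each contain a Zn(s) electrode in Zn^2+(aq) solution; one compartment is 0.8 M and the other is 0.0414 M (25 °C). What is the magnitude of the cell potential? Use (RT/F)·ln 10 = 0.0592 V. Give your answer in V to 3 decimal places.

For a concentration cell E°cell = 0, since both electrodes use the same couple.
The compartment with the higher Zn^2+(aq) concentration (0.8 M) acts as the cathode; ions are reduced there and produced at the dilute (0.0414 M) anode.
With n = 2, Ecell = −(0.0592/2)·log([dilute]/[conc]) = −(0.0592/2)·log(0.0414/0.8) = +0.038 V.

0.038 V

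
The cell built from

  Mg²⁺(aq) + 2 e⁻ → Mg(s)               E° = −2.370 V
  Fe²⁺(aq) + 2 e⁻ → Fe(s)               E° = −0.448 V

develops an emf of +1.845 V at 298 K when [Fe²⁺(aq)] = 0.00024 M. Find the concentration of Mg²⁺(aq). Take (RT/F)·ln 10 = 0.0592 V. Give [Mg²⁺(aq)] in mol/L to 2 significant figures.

0.096 M

With Fe²⁺/Fe at the cathode and Mg²⁺/Mg at the anode, E°cell = −0.448 − (−2.370) = +1.922 V (n = 2).
From the Nernst equation, log Q = n(E° − E)/0.0592 = 2·(+1.922 − (+1.845))/0.0592 = 2.601.
The balanced reaction is Fe²⁺(aq) + Mg(s) → Fe(s) + Mg²⁺(aq), so Q = [Mg²⁺(aq)] / [Fe²⁺(aq)].
Isolating [Mg²⁺(aq)] in Q = 10^{2.601} yields log [Mg²⁺(aq)] = −1.019, i.e. 0.096 M.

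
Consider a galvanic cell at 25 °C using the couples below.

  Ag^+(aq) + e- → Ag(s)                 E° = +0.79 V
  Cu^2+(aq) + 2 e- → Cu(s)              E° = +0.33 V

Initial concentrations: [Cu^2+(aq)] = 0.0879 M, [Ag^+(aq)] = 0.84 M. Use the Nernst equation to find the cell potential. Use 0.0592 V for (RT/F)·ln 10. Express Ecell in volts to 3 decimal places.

Since E°(Ag⁺/Ag) > E°(Cu²⁺/Cu), Ag⁺/Ag serves as the cathode.
E°cell = +0.79 − (+0.33) = +0.46 V, with n = 2 electrons transferred.
The balanced reaction is 2 Ag^+(aq) + Cu(s) → 2 Ag(s) + Cu^2+(aq), so Q = [Cu^2+(aq)] / [Ag^+(aq)]^2 = 0.125 and log Q = −0.905.
By the Nernst equation, E = +0.46 − (0.0592/2)·(−0.905) = +0.487 V.

+0.487 V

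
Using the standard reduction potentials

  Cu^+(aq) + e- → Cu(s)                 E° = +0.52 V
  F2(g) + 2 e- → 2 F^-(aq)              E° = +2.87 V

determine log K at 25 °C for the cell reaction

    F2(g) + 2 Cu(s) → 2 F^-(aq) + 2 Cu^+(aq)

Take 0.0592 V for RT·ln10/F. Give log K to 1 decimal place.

log K = 79.4

The F₂/F⁻ couple is reduced (cathode); E°cell = +2.87 − (+0.52) = +2.35 V with n = 2.
At equilibrium E = 0, so log K = nE°cell / 0.0592 = (2)(+2.35) / 0.0592 = 79.4.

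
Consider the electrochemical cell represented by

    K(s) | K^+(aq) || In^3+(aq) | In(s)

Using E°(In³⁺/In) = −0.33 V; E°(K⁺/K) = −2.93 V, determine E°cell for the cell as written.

By convention the left-hand electrode in cell notation is the anode (oxidation) and the right-hand electrode is the cathode (reduction).
E°cell = E°(right) − E°(left) = −0.33 − (−2.93) = +2.60 V.

+2.60 V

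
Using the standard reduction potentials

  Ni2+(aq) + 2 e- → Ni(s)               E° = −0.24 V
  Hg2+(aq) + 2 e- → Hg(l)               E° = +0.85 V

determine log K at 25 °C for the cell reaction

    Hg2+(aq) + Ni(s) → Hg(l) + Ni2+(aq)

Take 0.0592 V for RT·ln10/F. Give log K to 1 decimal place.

log K = 36.8

The Hg²⁺/Hg couple is reduced (cathode); E°cell = +0.85 − (−0.24) = +1.09 V with n = 2.
At equilibrium E = 0, so log K = nE°cell / 0.0592 = (2)(+1.09) / 0.0592 = 36.8.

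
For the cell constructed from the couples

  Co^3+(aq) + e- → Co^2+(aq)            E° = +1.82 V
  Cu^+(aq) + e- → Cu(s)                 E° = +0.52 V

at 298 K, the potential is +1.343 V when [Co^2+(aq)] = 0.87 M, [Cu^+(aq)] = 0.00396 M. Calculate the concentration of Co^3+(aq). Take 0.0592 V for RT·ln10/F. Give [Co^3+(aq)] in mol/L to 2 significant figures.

With Co³⁺/Co²⁺ at the cathode and Cu⁺/Cu at the anode, E°cell = +1.82 − (+0.52) = +1.30 V (n = 1).
Rearranging E = E° − (0.0592/n)·log Q gives log Q = 1(+1.30 − (+1.343))/0.0592 = −0.726.
For Co^3+(aq) + Cu(s) → Co^2+(aq) + Cu^+(aq), the reaction quotient is Q = ([Co^2+(aq)]·[Cu^+(aq)]) / [Co^3+(aq)].
Substituting the known concentrations and solving, log [Co^3+(aq)] = −1.737 and [Co^3+(aq)] = 0.018 M.

0.018 M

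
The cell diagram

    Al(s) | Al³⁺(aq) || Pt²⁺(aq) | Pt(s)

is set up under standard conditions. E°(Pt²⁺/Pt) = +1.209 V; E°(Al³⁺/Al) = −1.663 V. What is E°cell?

By convention the left-hand electrode in cell notation is the anode (oxidation) and the right-hand electrode is the cathode (reduction).
E°cell = E°(right) − E°(left) = +1.209 − (−1.663) = +2.872 V.

+2.872 V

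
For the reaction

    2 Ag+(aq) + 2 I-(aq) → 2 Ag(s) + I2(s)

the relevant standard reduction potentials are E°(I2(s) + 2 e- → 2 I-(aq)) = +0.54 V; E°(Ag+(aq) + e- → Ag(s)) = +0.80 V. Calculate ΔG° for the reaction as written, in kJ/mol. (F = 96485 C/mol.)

In the reaction as written Ag+(aq) is reduced, so the Ag⁺/Ag couple is the cathode and I₂/I⁻ is the anode.
E°cell = +0.80 − (+0.54) = +0.26 V; balancing electrons gives n = 2.
ΔG° = −nFE°cell = −(2)(96485)(+0.26) J/mol = −50.2 kJ/mol.

−50.2 kJ/mol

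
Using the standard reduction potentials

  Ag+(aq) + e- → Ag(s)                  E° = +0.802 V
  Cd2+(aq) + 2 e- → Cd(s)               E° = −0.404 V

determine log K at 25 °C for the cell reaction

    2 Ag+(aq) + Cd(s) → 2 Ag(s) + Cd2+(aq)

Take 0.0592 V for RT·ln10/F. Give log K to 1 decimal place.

log K = 40.7

The Ag⁺/Ag couple is reduced (cathode); E°cell = +0.802 − (−0.404) = +1.206 V with n = 2.
At equilibrium E = 0, so log K = nE°cell / 0.0592 = (2)(+1.206) / 0.0592 = 40.7.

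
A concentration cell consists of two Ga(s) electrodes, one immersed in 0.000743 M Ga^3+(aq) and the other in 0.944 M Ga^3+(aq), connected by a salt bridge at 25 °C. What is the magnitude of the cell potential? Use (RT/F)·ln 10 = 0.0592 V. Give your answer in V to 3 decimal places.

For a concentration cell E°cell = 0, since both electrodes use the same couple.
The compartment with the higher Ga^3+(aq) concentration (0.944 M) acts as the cathode; ions are reduced there and produced at the dilute (0.000743 M) anode.
With n = 3, Ecell = −(0.0592/3)·log([dilute]/[conc]) = −(0.0592/3)·log(0.000743/0.944) = +0.061 V.

0.061 V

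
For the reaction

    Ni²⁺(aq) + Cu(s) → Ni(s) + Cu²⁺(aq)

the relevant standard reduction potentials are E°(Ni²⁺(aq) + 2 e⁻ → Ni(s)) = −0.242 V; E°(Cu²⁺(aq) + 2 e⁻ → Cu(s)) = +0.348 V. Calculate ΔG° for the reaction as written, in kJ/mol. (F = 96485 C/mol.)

+114 kJ/mol

In the reaction as written Ni²⁺(aq) is reduced, so the Ni²⁺/Ni couple is the cathode and Cu²⁺/Cu is the anode.
E°cell = −0.242 − (+0.348) = −0.590 V; balancing electrons gives n = 2.
ΔG° = −nFE°cell = −(2)(96485)(−0.590) J/mol = +114 kJ/mol.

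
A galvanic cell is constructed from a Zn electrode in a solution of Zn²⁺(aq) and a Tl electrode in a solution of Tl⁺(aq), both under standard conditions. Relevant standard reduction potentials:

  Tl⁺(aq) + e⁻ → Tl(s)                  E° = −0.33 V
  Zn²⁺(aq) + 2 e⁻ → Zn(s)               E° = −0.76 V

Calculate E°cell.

Of the two couples in this cell, the one with the more positive reduction potential is reduced at the cathode: here that is Tl⁺/Tl (−0.33 V); Zn²⁺/Zn (−0.76 V) is the anode.
E°cell = E°(cathode) − E°(anode) = −0.33 − (−0.76) = +0.43 V.

+0.43 V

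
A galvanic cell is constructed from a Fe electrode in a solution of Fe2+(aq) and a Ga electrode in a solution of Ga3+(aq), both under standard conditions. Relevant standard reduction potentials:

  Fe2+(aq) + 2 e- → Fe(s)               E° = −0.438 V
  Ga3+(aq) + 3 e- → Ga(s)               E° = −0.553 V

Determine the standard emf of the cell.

The Fe²⁺/Fe couple has the higher E°, so Fe ion is reduced (cathode) and Ga is oxidized (anode).
E°cell = E°(cathode) − E°(anode) = −0.438 − (−0.553) = +0.115 V.

+0.115 V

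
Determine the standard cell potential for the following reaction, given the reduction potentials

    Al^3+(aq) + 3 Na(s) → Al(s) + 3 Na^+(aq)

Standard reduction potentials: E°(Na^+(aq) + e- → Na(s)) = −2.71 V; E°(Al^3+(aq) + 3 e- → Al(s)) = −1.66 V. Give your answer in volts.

Al^3+(aq) gains electrons, so the Al³⁺/Al couple is the cathode; the Na⁺/Na couple is the anode.
E°cell = E°(cathode) − E°(anode) = −1.66 − (−2.71) = +1.05 V.

+1.05 V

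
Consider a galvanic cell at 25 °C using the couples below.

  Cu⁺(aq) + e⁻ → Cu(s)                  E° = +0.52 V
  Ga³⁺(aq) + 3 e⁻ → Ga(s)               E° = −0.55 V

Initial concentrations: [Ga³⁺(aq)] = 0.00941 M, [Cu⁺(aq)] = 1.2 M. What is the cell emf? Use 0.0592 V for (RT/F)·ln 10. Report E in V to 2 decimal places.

Since E°(Cu⁺/Cu) > E°(Ga³⁺/Ga), Cu⁺/Cu serves as the cathode.
The standard potential is +0.52 − (−0.55) = +1.07 V and the balanced reaction transfers n = 3 electrons.
The balanced reaction is 3 Cu⁺(aq) + Ga(s) → 3 Cu(s) + Ga³⁺(aq), so Q = [Ga³⁺(aq)] / [Cu⁺(aq)]^3 = 0.00545 and log Q = −2.264.
Applying E = E° − (RT ln10/nF)·log Q gives +1.07 − (0.0592/3)(−2.264) = +1.11 V.

+1.11 V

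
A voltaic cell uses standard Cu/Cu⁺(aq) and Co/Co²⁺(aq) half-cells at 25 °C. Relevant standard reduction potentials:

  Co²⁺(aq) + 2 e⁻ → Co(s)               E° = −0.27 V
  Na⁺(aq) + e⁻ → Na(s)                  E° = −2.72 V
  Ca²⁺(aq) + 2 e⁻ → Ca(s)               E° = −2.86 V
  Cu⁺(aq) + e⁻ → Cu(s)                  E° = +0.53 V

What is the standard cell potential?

+0.80 V

Of the two couples in this cell, the one with the more positive reduction potential is reduced at the cathode: here that is Cu⁺/Cu (+0.53 V); Co²⁺/Co (−0.27 V) is the anode.
E°cell = E°(cathode) − E°(anode) = +0.53 − (−0.27) = +0.80 V.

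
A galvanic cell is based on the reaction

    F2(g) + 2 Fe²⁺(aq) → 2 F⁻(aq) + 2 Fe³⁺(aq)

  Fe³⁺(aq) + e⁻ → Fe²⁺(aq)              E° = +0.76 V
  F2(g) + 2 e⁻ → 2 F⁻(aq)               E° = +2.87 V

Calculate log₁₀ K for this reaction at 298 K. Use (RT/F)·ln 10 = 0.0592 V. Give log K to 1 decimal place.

log K = 71.3

The F₂/F⁻ couple is reduced (cathode); E°cell = +2.87 − (+0.76) = +2.11 V with n = 2.
At equilibrium E = 0, so log K = nE°cell / 0.0592 = (2)(+2.11) / 0.0592 = 71.3.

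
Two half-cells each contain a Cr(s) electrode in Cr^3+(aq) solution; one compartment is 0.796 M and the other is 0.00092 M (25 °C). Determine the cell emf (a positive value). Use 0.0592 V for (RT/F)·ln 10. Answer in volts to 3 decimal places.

0.058 V

For a concentration cell E°cell = 0, since both electrodes use the same couple.
The compartment with the higher Cr^3+(aq) concentration (0.796 M) acts as the cathode; ions are reduced there and produced at the dilute (0.00092 M) anode.
With n = 3, Ecell = −(0.0592/3)·log([dilute]/[conc]) = −(0.0592/3)·log(0.00092/0.796) = +0.058 V.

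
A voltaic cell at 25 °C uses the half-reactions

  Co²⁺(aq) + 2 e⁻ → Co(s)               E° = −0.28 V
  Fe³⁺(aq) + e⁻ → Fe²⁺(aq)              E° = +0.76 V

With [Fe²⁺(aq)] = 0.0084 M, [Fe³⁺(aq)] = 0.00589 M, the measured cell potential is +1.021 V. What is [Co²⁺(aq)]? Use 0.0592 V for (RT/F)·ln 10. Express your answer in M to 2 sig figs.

2.2 M

Fe³⁺/Fe²⁺ is the cathode (higher E°); E°cell = +0.76 − (−0.28) = +1.04 V with n = 2.
Since E = E° − (0.0592/n)·log Q, log Q = n(E° − E)/0.0592 = 0.642.
Balancing electrons gives 2 Fe³⁺(aq) + Co(s) → 2 Fe²⁺(aq) + Co²⁺(aq); thus Q = ([Fe²⁺(aq)]^2·[Co²⁺(aq)]) / [Fe³⁺(aq)]^2.
Isolating [Co²⁺(aq)] in Q = 10^{0.642} yields log [Co²⁺(aq)] = 0.334, i.e. 2.2 M.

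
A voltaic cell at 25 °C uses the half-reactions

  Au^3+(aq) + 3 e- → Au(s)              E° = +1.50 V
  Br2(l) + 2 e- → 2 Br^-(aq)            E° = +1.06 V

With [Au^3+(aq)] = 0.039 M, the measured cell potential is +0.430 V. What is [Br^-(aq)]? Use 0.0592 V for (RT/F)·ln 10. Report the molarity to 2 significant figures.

The Au³⁺/Au couple has the larger reduction potential, so it is the cathode: E°cell = +1.50 − (+1.06) = +0.44 V and n = 6.
From the Nernst equation, log Q = n(E° − E)/0.0592 = 6·(+0.44 − (+0.430))/0.0592 = 1.014.
For 2 Au^3+(aq) + 6 Br^-(aq) → 2 Au(s) + 3 Br2(l), the reaction quotient is Q = 1 / ([Au^3+(aq)]^2·[Br^-(aq)]^6).
Solving for the unknown gives log [Br^-(aq)] = 0.301, so [Br^-(aq)] ≈ 2.0 M.

2.0 M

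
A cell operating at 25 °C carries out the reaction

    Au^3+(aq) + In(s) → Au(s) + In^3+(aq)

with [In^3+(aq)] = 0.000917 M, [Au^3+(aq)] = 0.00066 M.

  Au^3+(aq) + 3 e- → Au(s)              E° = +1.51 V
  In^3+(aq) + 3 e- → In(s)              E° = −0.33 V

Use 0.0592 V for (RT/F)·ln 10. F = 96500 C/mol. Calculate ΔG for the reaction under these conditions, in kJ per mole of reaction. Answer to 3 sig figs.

−532 kJ/mol

E°cell = +1.51 − (−0.33) = +1.84 V; the balanced reaction transfers n = 3 electrons.
The reaction quotient is [In^3+(aq)] / [Au^3+(aq)] = 1.39; by Nernst, E = +1.84 − (0.0592/3)(0.143) = +1.8372 V.
ΔG = −nFE = −(3)(96500)(+1.8372) J/mol = −532 kJ/mol.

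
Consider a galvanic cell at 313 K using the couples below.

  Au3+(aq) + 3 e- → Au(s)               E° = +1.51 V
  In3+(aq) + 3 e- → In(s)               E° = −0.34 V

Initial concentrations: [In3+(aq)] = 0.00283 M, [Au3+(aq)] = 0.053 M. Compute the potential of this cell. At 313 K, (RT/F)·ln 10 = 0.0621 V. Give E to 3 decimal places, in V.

Since E°(Au³⁺/Au) > E°(In³⁺/In), Au³⁺/Au serves as the cathode.
E°cell = +1.51 − (−0.34) = +1.85 V, with n = 3 electrons transferred.
The balanced reaction is Au3+(aq) + In(s) → Au(s) + In3+(aq), so Q = [In3+(aq)] / [Au3+(aq)] = 0.0534 and log Q = −1.272.
By the Nernst equation, E = +1.85 − (0.0621/3)·(−1.272) = +1.876 V.

+1.876 V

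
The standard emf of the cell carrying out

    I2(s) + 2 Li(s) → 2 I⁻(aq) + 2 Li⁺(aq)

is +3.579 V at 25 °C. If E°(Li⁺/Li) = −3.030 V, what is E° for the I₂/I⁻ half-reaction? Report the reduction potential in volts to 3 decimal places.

In the reaction as written the I₂/I⁻ couple is reduced (cathode) and Li⁺/Li is oxidized (anode), so E°cell = E°(I₂/I⁻) − E°(Li⁺/Li).
E°(I₂/I⁻) = E°cell + E°(anode) = +3.579 + (−3.030) = +0.549 V.

+0.549 V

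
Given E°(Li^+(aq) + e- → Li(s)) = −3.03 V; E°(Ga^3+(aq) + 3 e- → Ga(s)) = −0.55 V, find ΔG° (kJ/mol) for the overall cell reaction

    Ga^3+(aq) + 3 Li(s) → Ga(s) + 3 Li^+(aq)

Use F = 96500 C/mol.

In the reaction as written Ga^3+(aq) is reduced, so the Ga³⁺/Ga couple is the cathode and Li⁺/Li is the anode.
E°cell = −0.55 − (−3.03) = +2.48 V; balancing electrons gives n = 3.
ΔG° = −nFE°cell = −(3)(96500)(+2.48) J/mol = −718 kJ/mol.

−718 kJ/mol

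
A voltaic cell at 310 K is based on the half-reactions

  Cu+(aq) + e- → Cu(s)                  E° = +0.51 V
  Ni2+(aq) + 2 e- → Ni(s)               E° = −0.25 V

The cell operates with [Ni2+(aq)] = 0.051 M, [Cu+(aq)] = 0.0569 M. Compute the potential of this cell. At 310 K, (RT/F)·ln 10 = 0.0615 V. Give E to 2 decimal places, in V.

Cu⁺/Cu is reduced (cathode, E° = +0.51 V) and Ni²⁺/Ni is oxidized (anode).
The standard potential is +0.51 − (−0.25) = +0.76 V and the balanced reaction transfers n = 2 electrons.
Balancing gives 2 Cu+(aq) + Ni(s) → 2 Cu(s) + Ni2+(aq); hence Q = [Ni2+(aq)] / [Cu+(aq)]^2 = 15.8 (log Q = 1.197).
Applying E = E° − (RT ln10/nF)·log Q gives +0.76 − (0.0615/2)(1.197) = +0.72 V.

+0.72 V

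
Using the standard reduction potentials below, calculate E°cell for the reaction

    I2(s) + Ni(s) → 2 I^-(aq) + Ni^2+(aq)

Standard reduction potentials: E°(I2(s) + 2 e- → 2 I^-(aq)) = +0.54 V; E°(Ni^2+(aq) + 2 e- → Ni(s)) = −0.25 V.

+0.79 V

I2(s) gains electrons, so the I₂/I⁻ couple is the cathode; the Ni²⁺/Ni couple is the anode.
E°cell = E°(cathode) − E°(anode) = +0.54 − (−0.25) = +0.79 V.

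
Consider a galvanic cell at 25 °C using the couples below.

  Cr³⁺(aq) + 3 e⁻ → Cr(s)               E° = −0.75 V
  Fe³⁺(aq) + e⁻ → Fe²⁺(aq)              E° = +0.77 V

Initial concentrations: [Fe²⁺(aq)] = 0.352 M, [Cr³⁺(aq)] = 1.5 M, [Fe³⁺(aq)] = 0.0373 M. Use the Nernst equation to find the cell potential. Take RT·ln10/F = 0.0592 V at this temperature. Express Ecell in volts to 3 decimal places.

The Fe³⁺/Fe²⁺ couple has the more positive E°, so it is the cathode; Cr³⁺/Cr is the anode.
The standard potential is +0.77 − (−0.75) = +1.52 V and the balanced reaction transfers n = 3 electrons.
For the overall reaction 3 Fe³⁺(aq) + Cr(s) → 3 Fe²⁺(aq) + Cr³⁺(aq), Q = ([Fe²⁺(aq)]^3·[Cr³⁺(aq)]) / [Fe³⁺(aq)]^3 = 1.26×10^3, giving log Q = 3.101.
E = E° − (0.0592/n)·log Q = +1.52 − (0.0592/3)(3.101) = +1.459 V.

+1.459 V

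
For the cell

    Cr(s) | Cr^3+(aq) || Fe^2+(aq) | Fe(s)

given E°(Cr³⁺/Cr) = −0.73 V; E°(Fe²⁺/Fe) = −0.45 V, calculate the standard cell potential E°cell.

By convention the left-hand electrode in cell notation is the anode (oxidation) and the right-hand electrode is the cathode (reduction).
E°cell = E°(right) − E°(left) = −0.45 − (−0.73) = +0.28 V.

+0.28 V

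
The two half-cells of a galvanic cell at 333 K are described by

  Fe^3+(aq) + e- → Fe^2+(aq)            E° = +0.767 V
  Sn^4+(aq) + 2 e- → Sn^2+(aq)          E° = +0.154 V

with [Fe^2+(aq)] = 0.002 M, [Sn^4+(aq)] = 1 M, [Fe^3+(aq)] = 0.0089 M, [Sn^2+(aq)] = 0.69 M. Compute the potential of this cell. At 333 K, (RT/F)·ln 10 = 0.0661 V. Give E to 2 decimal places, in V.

The Fe³⁺/Fe²⁺ couple has the more positive E°, so it is the cathode; Sn⁴⁺/Sn²⁺ is the anode.
E°cell = E°cat − E°an = +0.767 − (+0.154) = +0.613 V; n = 2.
The balanced reaction is 2 Fe^3+(aq) + Sn^2+(aq) → 2 Fe^2+(aq) + Sn^4+(aq), so Q = ([Fe^2+(aq)]^2·[Sn^4+(aq)]) / ([Fe^3+(aq)]^2·[Sn^2+(aq)]) = 0.0732 and log Q = −1.136.
By the Nernst equation, E = +0.613 − (0.0661/2)·(−1.136) = +0.65 V.

+0.65 V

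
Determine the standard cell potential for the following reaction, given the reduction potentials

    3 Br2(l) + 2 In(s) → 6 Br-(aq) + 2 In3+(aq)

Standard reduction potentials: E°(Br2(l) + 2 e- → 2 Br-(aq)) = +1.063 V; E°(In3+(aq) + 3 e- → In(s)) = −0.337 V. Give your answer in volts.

+1.400 V

In the reaction as written, Br2(l) is reduced (cathode) and In3+(aq) is produced by oxidation at the anode.
E°cell = E°(cathode) − E°(anode) = +1.063 − (−0.337) = +1.400 V.
The positive value indicates the reaction is spontaneous as written.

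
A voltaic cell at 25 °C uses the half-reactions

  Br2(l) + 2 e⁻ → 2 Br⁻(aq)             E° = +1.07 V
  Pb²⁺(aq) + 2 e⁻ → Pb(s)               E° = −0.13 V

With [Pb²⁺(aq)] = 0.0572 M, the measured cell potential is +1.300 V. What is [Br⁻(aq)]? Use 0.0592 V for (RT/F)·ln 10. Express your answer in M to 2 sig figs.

0.086 M

The Br₂/Br⁻ couple has the larger reduction potential, so it is the cathode: E°cell = +1.07 − (−0.13) = +1.20 V and n = 2.
Rearranging E = E° − (0.0592/n)·log Q gives log Q = 2(+1.20 − (+1.300))/0.0592 = −3.378.
The balanced reaction is Br2(l) + Pb(s) → 2 Br⁻(aq) + Pb²⁺(aq), so Q = [Br⁻(aq)]^2·[Pb²⁺(aq)].
Isolating [Br⁻(aq)] in Q = 10^{−3.378} yields log [Br⁻(aq)] = −1.068, i.e. 0.086 M.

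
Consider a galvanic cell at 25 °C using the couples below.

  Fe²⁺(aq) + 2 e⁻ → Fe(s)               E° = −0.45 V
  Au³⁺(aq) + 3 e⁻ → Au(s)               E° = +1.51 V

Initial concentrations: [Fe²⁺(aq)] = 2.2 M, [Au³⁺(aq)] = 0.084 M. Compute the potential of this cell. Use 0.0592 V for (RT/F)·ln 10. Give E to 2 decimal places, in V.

+1.93 V

The Au³⁺/Au couple has the more positive E°, so it is the cathode; Fe²⁺/Fe is the anode.
The standard potential is +1.51 − (−0.45) = +1.96 V and the balanced reaction transfers n = 6 electrons.
The balanced reaction is 2 Au³⁺(aq) + 3 Fe(s) → 2 Au(s) + 3 Fe²⁺(aq), so Q = [Fe²⁺(aq)]^3 / [Au³⁺(aq)]^2 = 1.51×10^3 and log Q = 3.179.
By the Nernst equation, E = +1.96 − (0.0592/6)·(3.179) = +1.93 V.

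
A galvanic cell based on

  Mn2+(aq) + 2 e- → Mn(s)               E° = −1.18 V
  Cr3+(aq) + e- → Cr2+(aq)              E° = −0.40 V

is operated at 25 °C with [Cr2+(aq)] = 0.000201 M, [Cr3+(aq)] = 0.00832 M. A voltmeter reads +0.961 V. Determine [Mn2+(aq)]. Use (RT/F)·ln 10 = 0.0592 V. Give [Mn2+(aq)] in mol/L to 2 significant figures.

The Cr³⁺/Cr²⁺ couple has the larger reduction potential, so it is the cathode: E°cell = −0.40 − (−1.18) = +0.78 V and n = 2.
Since E = E° − (0.0592/n)·log Q, log Q = n(E° − E)/0.0592 = −6.115.
For 2 Cr3+(aq) + Mn(s) → 2 Cr2+(aq) + Mn2+(aq), the reaction quotient is Q = ([Cr2+(aq)]^2·[Mn2+(aq)]) / [Cr3+(aq)]^2.
Substituting the known concentrations and solving, log [Mn2+(aq)] = −2.881 and [Mn2+(aq)] = 0.0013 M.

0.0013 M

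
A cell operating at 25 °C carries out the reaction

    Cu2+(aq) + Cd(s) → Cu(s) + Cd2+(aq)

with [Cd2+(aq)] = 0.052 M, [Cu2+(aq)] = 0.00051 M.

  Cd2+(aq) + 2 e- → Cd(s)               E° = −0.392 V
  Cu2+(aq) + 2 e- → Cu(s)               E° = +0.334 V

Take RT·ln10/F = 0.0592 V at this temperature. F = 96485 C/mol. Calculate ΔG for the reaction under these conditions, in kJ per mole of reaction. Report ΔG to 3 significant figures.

−129 kJ/mol

With Cu²⁺/Cu reduced at the cathode, E°cell = +0.334 − (−0.392) = +0.726 V and n = 2.
Q = [Cd2+(aq)] / [Cu2+(aq)] = 102, so log Q = 2.008 and E = +0.726 − (0.0592/2)(2.008) = +0.6666 V.
Then ΔG = −nFE = −2 × 96485 × +0.6666 J/mol = −129 kJ/mol.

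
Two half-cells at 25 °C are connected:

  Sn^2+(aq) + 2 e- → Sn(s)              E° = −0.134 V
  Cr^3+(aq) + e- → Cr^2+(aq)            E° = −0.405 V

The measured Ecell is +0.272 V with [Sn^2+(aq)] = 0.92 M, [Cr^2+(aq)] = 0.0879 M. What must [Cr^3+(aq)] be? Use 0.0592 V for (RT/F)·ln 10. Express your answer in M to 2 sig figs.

Sn²⁺/Sn is the cathode (higher E°); E°cell = −0.134 − (−0.405) = +0.271 V with n = 2.
Since E = E° − (0.0592/n)·log Q, log Q = n(E° − E)/0.0592 = −0.034.
For Sn^2+(aq) + 2 Cr^2+(aq) → Sn(s) + 2 Cr^3+(aq), the reaction quotient is Q = [Cr^3+(aq)]^2 / ([Sn^2+(aq)]·[Cr^2+(aq)]^2).
Solving for the unknown gives log [Cr^3+(aq)] = −1.091, so [Cr^3+(aq)] ≈ 0.081 M.

0.081 M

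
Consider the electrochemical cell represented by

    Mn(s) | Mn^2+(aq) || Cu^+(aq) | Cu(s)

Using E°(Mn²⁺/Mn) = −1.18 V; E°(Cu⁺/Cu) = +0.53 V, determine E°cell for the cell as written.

By convention the left-hand electrode in cell notation is the anode (oxidation) and the right-hand electrode is the cathode (reduction).
E°cell = E°(right) − E°(left) = +0.53 − (−1.18) = +1.71 V.

+1.71 V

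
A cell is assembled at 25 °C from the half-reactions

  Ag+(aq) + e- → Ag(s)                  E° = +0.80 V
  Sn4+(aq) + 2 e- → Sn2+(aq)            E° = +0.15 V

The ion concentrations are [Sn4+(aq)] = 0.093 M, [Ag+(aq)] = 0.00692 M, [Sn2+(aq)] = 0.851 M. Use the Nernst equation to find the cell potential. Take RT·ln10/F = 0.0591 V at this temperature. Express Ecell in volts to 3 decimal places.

Since E°(Ag⁺/Ag) > E°(Sn⁴⁺/Sn²⁺), Ag⁺/Ag serves as the cathode.
E°cell = E°cat − E°an = +0.80 − (+0.15) = +0.65 V; n = 2.
Balancing gives 2 Ag+(aq) + Sn2+(aq) → 2 Ag(s) + Sn4+(aq); hence Q = [Sn4+(aq)] / ([Ag+(aq)]^2·[Sn2+(aq)]) = 2.28×10^3 (log Q = 3.358).
By the Nernst equation, E = +0.65 − (0.0591/2)·(3.358) = +0.551 V.

+0.551 V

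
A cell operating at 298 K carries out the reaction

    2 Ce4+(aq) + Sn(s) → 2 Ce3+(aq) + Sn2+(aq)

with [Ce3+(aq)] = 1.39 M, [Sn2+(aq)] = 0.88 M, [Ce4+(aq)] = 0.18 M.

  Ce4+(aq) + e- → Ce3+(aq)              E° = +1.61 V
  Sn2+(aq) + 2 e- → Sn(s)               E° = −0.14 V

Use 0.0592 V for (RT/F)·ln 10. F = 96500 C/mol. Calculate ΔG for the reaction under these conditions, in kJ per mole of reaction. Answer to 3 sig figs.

−328 kJ/mol

With Ce⁴⁺/Ce³⁺ reduced at the cathode, E°cell = +1.61 − (−0.14) = +1.75 V and n = 2.
Here Q = ([Ce3+(aq)]^2·[Sn2+(aq)]) / [Ce4+(aq)]^2 = 52.5 (log Q = 1.720), giving E = +1.75 − (0.0592/2)·(1.720) = +1.6991 V.
ΔG = −nFE = −(2)(96500)(+1.6991) J/mol = −328 kJ/mol.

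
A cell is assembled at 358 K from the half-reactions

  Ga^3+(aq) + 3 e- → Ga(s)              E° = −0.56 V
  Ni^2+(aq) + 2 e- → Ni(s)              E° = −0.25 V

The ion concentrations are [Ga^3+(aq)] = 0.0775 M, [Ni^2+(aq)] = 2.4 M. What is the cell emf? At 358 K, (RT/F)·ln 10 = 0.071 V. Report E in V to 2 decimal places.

Since E°(Ni²⁺/Ni) > E°(Ga³⁺/Ga), Ni²⁺/Ni serves as the cathode.
E°cell = −0.25 − (−0.56) = +0.31 V, with n = 6 electrons transferred.
The balanced reaction is 3 Ni^2+(aq) + 2 Ga(s) → 3 Ni(s) + 2 Ga^3+(aq), so Q = [Ga^3+(aq)]^2 / [Ni^2+(aq)]^3 = 0.000434 and log Q = −3.362.
By the Nernst equation, E = +0.31 − (0.071/6)·(−3.362) = +0.35 V.

+0.35 V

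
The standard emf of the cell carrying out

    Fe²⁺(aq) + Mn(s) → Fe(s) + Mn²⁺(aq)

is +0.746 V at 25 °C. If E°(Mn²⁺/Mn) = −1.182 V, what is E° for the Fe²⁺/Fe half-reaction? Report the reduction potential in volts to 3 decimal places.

In the reaction as written the Fe²⁺/Fe couple is reduced (cathode) and Mn²⁺/Mn is oxidized (anode), so E°cell = E°(Fe²⁺/Fe) − E°(Mn²⁺/Mn).
E°(Fe²⁺/Fe) = E°cell + E°(anode) = +0.746 + (−1.182) = −0.436 V.

−0.436 V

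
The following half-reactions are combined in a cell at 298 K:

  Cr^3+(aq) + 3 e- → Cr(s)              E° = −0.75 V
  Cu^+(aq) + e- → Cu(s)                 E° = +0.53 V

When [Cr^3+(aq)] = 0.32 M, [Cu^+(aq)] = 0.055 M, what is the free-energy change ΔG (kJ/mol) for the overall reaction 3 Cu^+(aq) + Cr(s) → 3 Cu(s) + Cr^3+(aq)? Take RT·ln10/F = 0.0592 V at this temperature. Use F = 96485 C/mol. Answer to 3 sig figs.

−352 kJ/mol

E°cell = +0.53 − (−0.75) = +1.28 V; the balanced reaction transfers n = 3 electrons.
The reaction quotient is [Cr^3+(aq)] / [Cu^+(aq)]^3 = 1.92×10^3; by Nernst, E = +1.28 − (0.0592/3)(3.284) = +1.2152 V.
Then ΔG = −nFE = −3 × 96485 × +1.2152 J/mol = −352 kJ/mol.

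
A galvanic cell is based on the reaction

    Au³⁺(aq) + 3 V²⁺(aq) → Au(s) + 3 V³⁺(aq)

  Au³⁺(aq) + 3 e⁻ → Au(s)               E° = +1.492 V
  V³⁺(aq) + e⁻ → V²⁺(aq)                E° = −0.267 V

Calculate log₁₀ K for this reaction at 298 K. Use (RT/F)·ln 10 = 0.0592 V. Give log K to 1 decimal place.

The Au³⁺/Au couple is reduced (cathode); E°cell = +1.492 − (−0.267) = +1.759 V with n = 3.
At equilibrium E = 0, so log K = nE°cell / 0.0592 = (3)(+1.759) / 0.0592 = 89.1.

log K = 89.1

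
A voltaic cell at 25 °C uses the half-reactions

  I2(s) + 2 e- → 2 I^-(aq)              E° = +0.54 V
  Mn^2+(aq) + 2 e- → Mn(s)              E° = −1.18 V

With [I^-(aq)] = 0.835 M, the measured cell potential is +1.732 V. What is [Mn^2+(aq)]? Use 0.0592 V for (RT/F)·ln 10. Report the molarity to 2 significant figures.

0.56 M

I₂/I⁻ is the cathode (higher E°); E°cell = +0.54 − (−1.18) = +1.72 V with n = 2.
Rearranging E = E° − (0.0592/n)·log Q gives log Q = 2(+1.72 − (+1.732))/0.0592 = −0.405.
Balancing electrons gives I2(s) + Mn(s) → 2 I^-(aq) + Mn^2+(aq); thus Q = [I^-(aq)]^2·[Mn^2+(aq)].
Solving for the unknown gives log [Mn^2+(aq)] = −0.248, so [Mn^2+(aq)] ≈ 0.56 M.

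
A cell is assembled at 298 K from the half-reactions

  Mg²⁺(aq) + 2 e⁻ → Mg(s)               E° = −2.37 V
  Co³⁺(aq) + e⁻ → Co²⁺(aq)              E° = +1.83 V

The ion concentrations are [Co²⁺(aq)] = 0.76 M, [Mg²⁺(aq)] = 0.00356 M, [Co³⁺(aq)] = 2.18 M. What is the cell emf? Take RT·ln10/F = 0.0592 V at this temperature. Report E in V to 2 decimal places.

+4.30 V

The Co³⁺/Co²⁺ couple has the more positive E°, so it is the cathode; Mg²⁺/Mg is the anode.
The standard potential is +1.83 − (−2.37) = +4.20 V and the balanced reaction transfers n = 2 electrons.
For the overall reaction 2 Co³⁺(aq) + Mg(s) → 2 Co²⁺(aq) + Mg²⁺(aq), Q = ([Co²⁺(aq)]^2·[Mg²⁺(aq)]) / [Co³⁺(aq)]^2 = 0.000433, giving log Q = −3.364.
E = E° − (0.0592/n)·log Q = +4.20 − (0.0592/2)(−3.364) = +4.30 V.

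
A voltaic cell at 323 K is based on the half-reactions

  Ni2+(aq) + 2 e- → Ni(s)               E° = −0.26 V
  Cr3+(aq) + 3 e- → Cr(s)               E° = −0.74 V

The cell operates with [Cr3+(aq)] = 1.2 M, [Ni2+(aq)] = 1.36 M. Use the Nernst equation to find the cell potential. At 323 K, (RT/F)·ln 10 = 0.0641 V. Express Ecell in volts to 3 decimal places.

+0.483 V

Ni²⁺/Ni is reduced (cathode, E° = −0.26 V) and Cr³⁺/Cr is oxidized (anode).
The standard potential is −0.26 − (−0.74) = +0.48 V and the balanced reaction transfers n = 6 electrons.
The balanced reaction is 3 Ni2+(aq) + 2 Cr(s) → 3 Ni(s) + 2 Cr3+(aq), so Q = [Cr3+(aq)]^2 / [Ni2+(aq)]^3 = 0.572 and log Q = −0.242.
By the Nernst equation, E = +0.48 − (0.0641/6)·(−0.242) = +0.483 V.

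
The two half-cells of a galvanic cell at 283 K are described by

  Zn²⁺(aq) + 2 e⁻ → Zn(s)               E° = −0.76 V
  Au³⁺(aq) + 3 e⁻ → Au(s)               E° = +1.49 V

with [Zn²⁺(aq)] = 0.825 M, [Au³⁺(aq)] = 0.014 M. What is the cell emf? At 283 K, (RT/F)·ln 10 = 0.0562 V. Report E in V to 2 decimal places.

+2.22 V

The Au³⁺/Au couple has the more positive E°, so it is the cathode; Zn²⁺/Zn is the anode.
E°cell = +1.49 − (−0.76) = +2.25 V, with n = 6 electrons transferred.
For the overall reaction 2 Au³⁺(aq) + 3 Zn(s) → 2 Au(s) + 3 Zn²⁺(aq), Q = [Zn²⁺(aq)]^3 / [Au³⁺(aq)]^2 = 2.86×10^3, giving log Q = 3.457.
By the Nernst equation, E = +2.25 − (0.0562/6)·(3.457) = +2.22 V.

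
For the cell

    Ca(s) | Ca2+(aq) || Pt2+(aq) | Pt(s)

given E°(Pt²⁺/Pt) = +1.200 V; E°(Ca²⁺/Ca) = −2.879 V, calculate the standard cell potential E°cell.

By convention the left-hand electrode in cell notation is the anode (oxidation) and the right-hand electrode is the cathode (reduction).
E°cell = E°(right) − E°(left) = +1.200 − (−2.879) = +4.079 V.

+4.079 V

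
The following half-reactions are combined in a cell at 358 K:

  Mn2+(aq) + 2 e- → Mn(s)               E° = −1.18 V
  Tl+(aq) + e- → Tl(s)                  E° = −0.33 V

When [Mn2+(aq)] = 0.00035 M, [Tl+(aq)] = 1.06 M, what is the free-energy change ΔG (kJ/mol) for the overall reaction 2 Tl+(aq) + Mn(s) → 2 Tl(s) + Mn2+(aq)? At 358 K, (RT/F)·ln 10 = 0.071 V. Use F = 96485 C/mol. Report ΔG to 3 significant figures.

With Tl⁺/Tl reduced at the cathode, E°cell = −0.33 − (−1.18) = +0.85 V and n = 2.
Q = [Mn2+(aq)] / [Tl+(aq)]^2 = 0.000311, so log Q = −3.507 and E = +0.85 − (0.071/2)(−3.507) = +0.9745 V.
Then ΔG = −nFE = −2 × 96485 × +0.9745 J/mol = −188 kJ/mol.

−188 kJ/mol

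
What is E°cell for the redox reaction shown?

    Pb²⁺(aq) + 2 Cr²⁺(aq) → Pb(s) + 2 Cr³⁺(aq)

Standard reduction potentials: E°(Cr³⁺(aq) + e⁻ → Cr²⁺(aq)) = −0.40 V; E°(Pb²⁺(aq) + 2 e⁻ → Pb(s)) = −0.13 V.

In the reaction as written, Pb²⁺(aq) is reduced (cathode) and Cr³⁺(aq) is produced by oxidation at the anode.
E°cell = E°(cathode) − E°(anode) = −0.13 − (−0.40) = +0.27 V.
The positive value indicates the reaction is spontaneous as written.

+0.27 V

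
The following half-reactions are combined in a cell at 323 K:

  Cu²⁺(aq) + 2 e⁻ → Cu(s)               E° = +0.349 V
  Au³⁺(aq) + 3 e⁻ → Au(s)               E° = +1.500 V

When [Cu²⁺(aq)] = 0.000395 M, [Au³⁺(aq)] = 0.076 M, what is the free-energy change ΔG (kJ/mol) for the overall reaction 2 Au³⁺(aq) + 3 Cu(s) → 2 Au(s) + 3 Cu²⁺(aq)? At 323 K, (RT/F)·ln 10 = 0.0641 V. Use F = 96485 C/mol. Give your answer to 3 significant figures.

−716 kJ/mol

The standard cell potential is +1.500 − (+0.349) = +1.151 V, with n = 6 electrons in the balanced equation.
Q = [Cu²⁺(aq)]^3 / [Au³⁺(aq)]^2 = 1.07×10^−8, so log Q = −7.972 and E = +1.151 − (0.0641/6)(−7.972) = +1.2362 V.
ΔG = −nFE = −(6)(96485)(+1.2362) J/mol = −716 kJ/mol.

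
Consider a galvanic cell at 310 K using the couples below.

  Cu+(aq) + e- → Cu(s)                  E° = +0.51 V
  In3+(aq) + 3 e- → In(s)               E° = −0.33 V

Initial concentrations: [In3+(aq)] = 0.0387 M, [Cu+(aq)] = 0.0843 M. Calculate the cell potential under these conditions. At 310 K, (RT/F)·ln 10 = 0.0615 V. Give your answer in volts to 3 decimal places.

+0.803 V

Since E°(Cu⁺/Cu) > E°(In³⁺/In), Cu⁺/Cu serves as the cathode.
E°cell = +0.51 − (−0.33) = +0.84 V, with n = 3 electrons transferred.
The balanced reaction is 3 Cu+(aq) + In(s) → 3 Cu(s) + In3+(aq), so Q = [In3+(aq)] / [Cu+(aq)]^3 = 64.6 and log Q = 1.810.
By the Nernst equation, E = +0.84 − (0.0615/3)·(1.810) = +0.803 V.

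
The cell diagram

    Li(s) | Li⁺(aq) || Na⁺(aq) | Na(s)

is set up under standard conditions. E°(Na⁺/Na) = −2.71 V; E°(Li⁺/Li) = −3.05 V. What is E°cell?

By convention the left-hand electrode in cell notation is the anode (oxidation) and the right-hand electrode is the cathode (reduction).
E°cell = E°(right) − E°(left) = −2.71 − (−3.05) = +0.34 V.

+0.34 V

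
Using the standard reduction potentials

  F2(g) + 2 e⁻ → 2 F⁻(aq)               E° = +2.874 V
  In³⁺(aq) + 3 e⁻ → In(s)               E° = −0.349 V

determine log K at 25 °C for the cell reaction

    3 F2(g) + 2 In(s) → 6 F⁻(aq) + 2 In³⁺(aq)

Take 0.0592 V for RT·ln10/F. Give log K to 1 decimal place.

The F₂/F⁻ couple is reduced (cathode); E°cell = +2.874 − (−0.349) = +3.223 V with n = 6.
At equilibrium E = 0, so log K = nE°cell / 0.0592 = (6)(+3.223) / 0.0592 = 326.7.

log K = 326.7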